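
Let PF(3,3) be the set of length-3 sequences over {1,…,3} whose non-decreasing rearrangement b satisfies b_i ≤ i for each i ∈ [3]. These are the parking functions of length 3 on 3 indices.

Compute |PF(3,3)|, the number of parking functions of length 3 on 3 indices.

#PF = (3+1−3)·(3+1)^{3−1} = 1·16 = 16 [KW]
One tuple (3,2,1) → sorted (1,2,3): b_i ≤ i ∀i, a PF.

16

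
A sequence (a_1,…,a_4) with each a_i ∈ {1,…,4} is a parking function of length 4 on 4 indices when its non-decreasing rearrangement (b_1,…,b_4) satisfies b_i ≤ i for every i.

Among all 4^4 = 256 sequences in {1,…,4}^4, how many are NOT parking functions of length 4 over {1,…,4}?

131

|PF(4,4)| = (5−4)·5^(4−1) = 1 · 125 = 125 (Konheim–Weiss)
E.g. (2,3,2,4) → sorted (2,2,3,4): b_1=2>1, not a PF.
4^4 − 125 = 256 − 125 = 131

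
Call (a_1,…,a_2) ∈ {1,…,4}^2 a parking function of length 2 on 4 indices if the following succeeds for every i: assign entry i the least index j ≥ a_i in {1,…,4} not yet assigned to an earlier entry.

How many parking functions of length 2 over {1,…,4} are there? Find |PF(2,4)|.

|PF(2,4)| = 3·5^1 = 3·5 = 15 (Konheim–Weiss)
One tuple (2,1) → sorted (1,2): b_i ≤ 2+i ∀i, a PF.

15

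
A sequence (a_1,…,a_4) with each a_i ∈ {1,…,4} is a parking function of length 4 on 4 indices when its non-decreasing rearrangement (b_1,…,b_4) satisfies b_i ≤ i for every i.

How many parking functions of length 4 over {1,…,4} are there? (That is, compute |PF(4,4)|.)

125

|PF(4,4)| = (4+1−4)·(4+1)^{4−1} = 1 · 125 = 125 [KW]
One tuple (1,2,1,3) → sorted (1,1,2,3): b_i ≤ i ∀i, a PF.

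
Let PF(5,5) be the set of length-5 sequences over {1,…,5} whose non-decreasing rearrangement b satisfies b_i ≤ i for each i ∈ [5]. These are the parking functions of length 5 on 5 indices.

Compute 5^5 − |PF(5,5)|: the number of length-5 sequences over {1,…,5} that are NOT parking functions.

1829

Count = (5−5+1)·(5+1)^(5−1) = 1×1296 = 1296
E.g. (4,2,5,2,4) → sorted (2,2,4,4,5): b_1=2>1, not a PF.
Total 3125; non-PF = 3125−1296 = 1829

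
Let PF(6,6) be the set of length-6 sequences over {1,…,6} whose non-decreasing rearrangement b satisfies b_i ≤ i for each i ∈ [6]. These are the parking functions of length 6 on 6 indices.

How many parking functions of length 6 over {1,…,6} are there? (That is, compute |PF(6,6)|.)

|PF(6,6)| = (7−6)·7^(6−1) = 1×16807 = 16807 (Konheim–Weiss)
One tuple (3,1,5,4,1,1) → sorted (1,1,1,3,4,5): b_i ≤ i ∀i, a PF.

16807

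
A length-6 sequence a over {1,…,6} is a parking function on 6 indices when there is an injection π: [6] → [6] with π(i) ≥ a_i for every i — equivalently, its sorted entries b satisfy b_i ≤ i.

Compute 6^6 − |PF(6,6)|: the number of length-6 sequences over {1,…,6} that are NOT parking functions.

Count = 1·7^5 = 1 · 16807 = 16807
E.g. (6,2,6,2,6,5) → sorted (2,2,5,6,6,6): b_1=2>1, not a PF.
So 46656 − 16807 = 29849 fail.

29849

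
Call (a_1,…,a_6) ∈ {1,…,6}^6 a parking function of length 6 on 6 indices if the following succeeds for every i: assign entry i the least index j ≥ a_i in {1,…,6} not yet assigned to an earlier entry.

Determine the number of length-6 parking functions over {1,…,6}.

16807

|PF(6,6)| = 1·7^5 = 1·16807 = 16807 (Pollak)
One tuple (4,6,2,5,3,1) → sorted (1,2,3,4,5,6): b_i ≤ i ∀i, a PF.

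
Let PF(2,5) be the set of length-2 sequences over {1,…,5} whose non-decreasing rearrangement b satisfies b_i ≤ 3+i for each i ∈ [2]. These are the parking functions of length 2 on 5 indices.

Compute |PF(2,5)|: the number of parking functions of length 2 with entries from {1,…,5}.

24

|PF(2,5)| = (6−2)·6^(2−1) = 4 · 6 = 24
Example (5,3) → sorted (3,5): b_i ≤ 3+i ∀i, a PF.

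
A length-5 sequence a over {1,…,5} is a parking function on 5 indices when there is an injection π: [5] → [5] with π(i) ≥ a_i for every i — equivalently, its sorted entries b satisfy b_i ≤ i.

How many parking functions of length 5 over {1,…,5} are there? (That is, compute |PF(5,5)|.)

1296

|PF| = 1·6^4 = 1·1296 = 1296 (Pollak)
Check (3,2,1,2,3) → sorted (1,2,2,3,3): b_i ≤ i ∀i, a PF.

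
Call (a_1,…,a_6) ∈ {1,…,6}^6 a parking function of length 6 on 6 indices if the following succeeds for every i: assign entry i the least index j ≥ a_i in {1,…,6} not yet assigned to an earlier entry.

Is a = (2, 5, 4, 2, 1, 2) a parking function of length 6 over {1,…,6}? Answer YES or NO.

Order a: b = (1, 2, 2, 2, 4, 5).
  b_1=1 ≤ 1
  b_2=2 ≤ 2
  b_3=2 ≤ 3
  b_4=2 ≤ 4
  b_5=4 ≤ 5
  b_6=5 ≤ 6
All bounds hold ⇒ YES

YES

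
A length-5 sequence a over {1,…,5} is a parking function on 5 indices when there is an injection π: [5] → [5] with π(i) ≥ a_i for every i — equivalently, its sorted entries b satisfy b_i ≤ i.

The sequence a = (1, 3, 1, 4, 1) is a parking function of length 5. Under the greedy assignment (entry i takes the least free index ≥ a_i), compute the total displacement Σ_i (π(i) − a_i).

5

Σπ(i) = 1+…+5 = 15; Σa = 1+3+1+4+1 = 10; disp = 15−10 = 5.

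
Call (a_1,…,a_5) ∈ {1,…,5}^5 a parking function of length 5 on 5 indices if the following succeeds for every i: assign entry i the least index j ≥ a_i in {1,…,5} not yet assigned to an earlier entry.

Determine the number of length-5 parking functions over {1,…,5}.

1296

|PF(5,5)| = (5−5+1)·(5+1)^(5−1) = 1·1296 = 1296
One tuple (2,1,5,3,4) → sorted (1,2,3,4,5): b_i ≤ i ∀i, a PF.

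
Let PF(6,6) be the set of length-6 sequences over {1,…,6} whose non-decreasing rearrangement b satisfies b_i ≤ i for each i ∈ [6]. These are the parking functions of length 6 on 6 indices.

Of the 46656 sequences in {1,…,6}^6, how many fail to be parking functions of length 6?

|PF(6,6)| = (7−6)·7^(6−1) = 1·16807 = 16807 (Konheim–Weiss)
Check (1,6,6,3,1,6) → sorted (1,1,3,6,6,6): b_4=6>4, not a PF.
6^6 − 16807 = 46656 − 16807 = 29849

29849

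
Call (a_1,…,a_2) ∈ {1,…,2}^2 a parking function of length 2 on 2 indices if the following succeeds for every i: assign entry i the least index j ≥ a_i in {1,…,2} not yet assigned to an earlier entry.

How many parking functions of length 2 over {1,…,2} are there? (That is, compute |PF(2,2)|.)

|PF(2,2)| = 1·3^1 = 1·3 = 3
One tuple (2,1) → sorted (1,2): b_i ≤ i ∀i, a PF.

3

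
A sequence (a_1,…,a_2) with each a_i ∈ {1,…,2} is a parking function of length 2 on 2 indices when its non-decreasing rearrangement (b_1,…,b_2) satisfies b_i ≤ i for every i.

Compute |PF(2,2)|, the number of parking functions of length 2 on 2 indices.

3

|PF| = (2−2+1)·(2+1)^(2−1) = 1·3 = 3 (Konheim–Weiss)
Check (1,2) → sorted (1,2): b_i ≤ i ∀i, a PF.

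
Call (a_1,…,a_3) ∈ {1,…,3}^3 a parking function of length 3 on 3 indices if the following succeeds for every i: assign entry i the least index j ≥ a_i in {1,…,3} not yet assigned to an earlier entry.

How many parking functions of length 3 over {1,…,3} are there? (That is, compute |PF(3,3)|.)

|PF(3,3)| = (4−3)·4^(3−1) = 1·16 = 16 [KW]
Example (1,1,2) → sorted (1,1,2): b_i ≤ i ∀i, a PF.

16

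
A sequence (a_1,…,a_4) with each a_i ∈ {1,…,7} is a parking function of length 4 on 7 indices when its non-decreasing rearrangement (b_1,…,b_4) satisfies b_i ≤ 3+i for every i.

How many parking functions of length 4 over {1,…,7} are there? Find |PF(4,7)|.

2048

#PF = (7−4+1)·(7+1)^(4−1) = 4·512 = 2048 (Konheim–Weiss)
One tuple (7,1,6,5) → sorted (1,5,6,7): b_i ≤ 3+i ∀i, a PF.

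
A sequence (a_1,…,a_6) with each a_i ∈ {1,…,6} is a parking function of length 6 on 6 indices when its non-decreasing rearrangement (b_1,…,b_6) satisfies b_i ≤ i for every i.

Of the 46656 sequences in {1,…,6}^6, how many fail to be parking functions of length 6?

29849

Count = (6−6+1)·(6+1)^(6−1) = 1 · 16807 = 16807 [KW]
E.g. (5,6,5,6,3,3) → sorted (3,3,5,5,6,6): b_1=3>1, not a PF.
Total 46656; non-PF = 46656−16807 = 29849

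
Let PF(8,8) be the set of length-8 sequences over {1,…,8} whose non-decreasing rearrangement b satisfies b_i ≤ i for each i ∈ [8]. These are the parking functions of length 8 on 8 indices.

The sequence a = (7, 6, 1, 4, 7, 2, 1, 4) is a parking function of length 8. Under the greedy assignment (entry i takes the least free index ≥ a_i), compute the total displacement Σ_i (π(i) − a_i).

4

Σπ = 36 ({1..8} each once); Σa = 7+6+1+4+7+2+1+4 = 32; disp = 36−32 = 4.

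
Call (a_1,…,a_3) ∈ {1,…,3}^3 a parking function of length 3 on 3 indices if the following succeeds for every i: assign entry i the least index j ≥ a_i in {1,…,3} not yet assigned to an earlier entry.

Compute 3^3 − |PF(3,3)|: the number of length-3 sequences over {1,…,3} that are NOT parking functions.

11

|PF| = (4−3)·4^(3−1) = 1 · 16 = 16 (Pollak)
E.g. (2,3,3) → sorted (2,3,3): b_1=2>1, not a PF.
Total 27; non-PF = 27−16 = 11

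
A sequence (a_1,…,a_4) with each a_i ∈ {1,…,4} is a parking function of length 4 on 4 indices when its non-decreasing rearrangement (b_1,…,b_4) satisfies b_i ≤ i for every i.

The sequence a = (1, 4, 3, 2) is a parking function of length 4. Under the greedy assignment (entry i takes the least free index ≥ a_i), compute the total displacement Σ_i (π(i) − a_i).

0

Σπ = 10 ({1..4} each once); Σa = 1+4+3+2 = 10; disp = 10−10 = 0.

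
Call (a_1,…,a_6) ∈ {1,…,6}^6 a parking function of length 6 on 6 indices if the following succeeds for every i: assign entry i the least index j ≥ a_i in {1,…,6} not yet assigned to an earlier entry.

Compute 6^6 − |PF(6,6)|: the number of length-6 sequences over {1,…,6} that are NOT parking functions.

29849

Count = (6+1−6)·(6+1)^{6−1} = 1·16807 = 16807 (Pollak)
Example (4,5,5,5,5,3) → sorted (3,4,5,5,5,5): b_1=3>1, not a PF.
So 46656 − 16807 = 29849 fail.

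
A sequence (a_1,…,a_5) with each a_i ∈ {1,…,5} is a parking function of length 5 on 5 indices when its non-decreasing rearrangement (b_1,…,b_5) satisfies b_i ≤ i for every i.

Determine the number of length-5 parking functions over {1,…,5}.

#PF = (5−5+1)·(5+1)^(5−1) = 1·1296 = 1296 [KW]
One tuple (4,3,4,1,2) → sorted (1,2,3,4,4): b_i ≤ i ∀i, a PF.

1296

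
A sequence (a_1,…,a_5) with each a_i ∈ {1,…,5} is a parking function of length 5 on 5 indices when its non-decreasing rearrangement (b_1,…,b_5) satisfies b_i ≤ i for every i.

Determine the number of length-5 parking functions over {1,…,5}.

|PF| = (6−5)·6^(5−1) = 1×1296 = 1296 (Konheim–Weiss)
One tuple (3,3,5,2,1) → sorted (1,2,3,3,5): b_i ≤ i ∀i, a PF.

1296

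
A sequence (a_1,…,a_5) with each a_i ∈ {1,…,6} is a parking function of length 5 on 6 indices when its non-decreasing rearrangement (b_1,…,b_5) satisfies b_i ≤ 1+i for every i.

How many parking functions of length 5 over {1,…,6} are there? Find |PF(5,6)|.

4802

|PF| = (6+1−5)·(6+1)^{5−1} = 2 · 2401 = 4802 [KW]
Example (5,3,3,1,5) → sorted (1,3,3,5,5): b_i ≤ 1+i ∀i, a PF.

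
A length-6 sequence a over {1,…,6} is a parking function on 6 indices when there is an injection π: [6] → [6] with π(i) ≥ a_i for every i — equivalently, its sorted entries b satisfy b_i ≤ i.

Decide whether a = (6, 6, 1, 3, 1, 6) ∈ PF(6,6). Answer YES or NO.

Order a: b = (1, 1, 3, 6, 6, 6).
  b_1=1 ≤ 1
  b_2=1 ≤ 2
  b_3=3 ≤ 3
  b_4=6 > 4
  fails at i=4 ⇒ NO

NO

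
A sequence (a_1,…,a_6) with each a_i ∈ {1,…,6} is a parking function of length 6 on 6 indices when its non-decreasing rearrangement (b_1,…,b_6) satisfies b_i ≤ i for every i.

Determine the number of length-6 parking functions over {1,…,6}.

Count = (7−6)·7^(6−1) = 1 · 16807 = 16807 [KW]
One tuple (1,2,5,4,3,3) → sorted (1,2,3,3,4,5): b_i ≤ i ∀i, a PF.

16807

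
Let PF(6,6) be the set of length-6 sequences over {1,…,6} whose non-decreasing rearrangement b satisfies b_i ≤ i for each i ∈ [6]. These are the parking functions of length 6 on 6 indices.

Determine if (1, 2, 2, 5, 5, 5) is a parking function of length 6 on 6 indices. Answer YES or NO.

Sorted: b = (1, 2, 2, 5, 5, 5).
  b_1=1 ≤ 1
  b_2=2 ≤ 2
  b_3=2 ≤ 3
  b_4=5 > 4
  fails at i=4 ⇒ NO

NO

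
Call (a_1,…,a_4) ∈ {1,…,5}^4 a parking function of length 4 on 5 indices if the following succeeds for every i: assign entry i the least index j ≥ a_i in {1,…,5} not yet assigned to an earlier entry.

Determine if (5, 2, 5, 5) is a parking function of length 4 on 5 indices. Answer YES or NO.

NO

Order a: b = (2, 5, 5, 5).
  b_1=2 ≤ 2
  b_2=5 > 3
  fails at i=2 ⇒ NO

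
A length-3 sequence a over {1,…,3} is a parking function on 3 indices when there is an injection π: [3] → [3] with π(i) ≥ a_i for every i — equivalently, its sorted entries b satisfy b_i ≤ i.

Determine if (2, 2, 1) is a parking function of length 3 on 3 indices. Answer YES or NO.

YES

Rearranged: b = (1, 2, 2).
  b_1=1 ≤ 1
  b_2=2 ≤ 2
  b_3=2 ≤ 3
All bounds hold ⇒ YES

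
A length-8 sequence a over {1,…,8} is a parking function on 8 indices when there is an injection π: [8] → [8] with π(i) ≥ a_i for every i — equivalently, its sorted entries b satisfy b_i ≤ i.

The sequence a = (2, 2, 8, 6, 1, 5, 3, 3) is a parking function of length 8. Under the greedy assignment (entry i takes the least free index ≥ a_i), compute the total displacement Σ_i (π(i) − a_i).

6

Σπ(i) = 1+…+8 = 36; Σa = 2+2+8+6+1+5+3+3 = 30; disp = 36−30 = 6.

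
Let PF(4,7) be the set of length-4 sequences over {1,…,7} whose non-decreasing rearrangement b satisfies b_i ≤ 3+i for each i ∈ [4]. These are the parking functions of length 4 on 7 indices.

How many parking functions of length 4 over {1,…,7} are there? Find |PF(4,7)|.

#PF = (8−4)·8^(4−1) = 4·512 = 2048
One tuple (3,7,5,4) → sorted (3,4,5,7): b_i ≤ 3+i ∀i, a PF.

2048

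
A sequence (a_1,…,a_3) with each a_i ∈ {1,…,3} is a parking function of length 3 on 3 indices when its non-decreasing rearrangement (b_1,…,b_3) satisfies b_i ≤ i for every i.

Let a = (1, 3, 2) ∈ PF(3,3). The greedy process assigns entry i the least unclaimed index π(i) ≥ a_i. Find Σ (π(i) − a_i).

0

Σπ = 3·4/2 = 6 (π permutes [3]); Σa = 1+3+2 = 6; disp = 6−6 = 0.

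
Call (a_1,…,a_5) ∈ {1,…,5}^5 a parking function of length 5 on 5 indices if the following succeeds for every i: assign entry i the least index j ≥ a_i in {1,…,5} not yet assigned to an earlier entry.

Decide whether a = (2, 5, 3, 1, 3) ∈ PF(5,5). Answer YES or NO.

YES

Sorted: b = (1, 2, 3, 3, 5).
  b_1=1 ≤ 1
  b_2=2 ≤ 2
  b_3=3 ≤ 3
  b_4=3 ≤ 4
  b_5=5 ≤ 5
All bounds hold ⇒ YES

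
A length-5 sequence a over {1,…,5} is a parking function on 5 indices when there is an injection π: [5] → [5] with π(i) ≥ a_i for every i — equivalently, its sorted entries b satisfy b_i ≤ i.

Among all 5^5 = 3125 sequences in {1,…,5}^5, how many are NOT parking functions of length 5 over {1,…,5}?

#PF = 1·6^4 = 1·1296 = 1296 (Konheim–Weiss)
Check (3,3,4,3,5) → sorted (3,3,3,4,5): b_1=3>1, not a PF.
Total 3125; non-PF = 3125−1296 = 1829

1829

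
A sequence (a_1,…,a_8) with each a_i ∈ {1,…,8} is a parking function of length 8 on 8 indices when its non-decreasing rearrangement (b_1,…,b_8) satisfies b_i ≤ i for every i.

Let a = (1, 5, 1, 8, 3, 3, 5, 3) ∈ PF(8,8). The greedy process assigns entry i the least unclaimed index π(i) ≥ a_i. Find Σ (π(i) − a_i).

Σπ(i) = 1+…+8 = 36; Σa = 1+5+1+8+3+3+5+3 = 29; disp = 36−29 = 7.

7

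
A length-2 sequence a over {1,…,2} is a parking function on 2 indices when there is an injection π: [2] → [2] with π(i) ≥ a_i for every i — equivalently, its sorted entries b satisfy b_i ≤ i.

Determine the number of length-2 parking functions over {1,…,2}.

3

Count = (2+1−2)·(2+1)^{2−1} = 1·3 = 3 (Pollak)
Example (2,1) → sorted (1,2): b_i ≤ i ∀i, a PF.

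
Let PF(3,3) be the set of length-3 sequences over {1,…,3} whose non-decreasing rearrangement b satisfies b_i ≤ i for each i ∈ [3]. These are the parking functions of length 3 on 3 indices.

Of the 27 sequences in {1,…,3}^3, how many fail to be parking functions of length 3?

11

|PF| = 1·4^2 = 1 · 16 = 16 (Konheim–Weiss)
E.g. (3,3,1) → sorted (1,3,3): b_2=3>2, not a PF.
3^3 − 16 = 27 − 16 = 11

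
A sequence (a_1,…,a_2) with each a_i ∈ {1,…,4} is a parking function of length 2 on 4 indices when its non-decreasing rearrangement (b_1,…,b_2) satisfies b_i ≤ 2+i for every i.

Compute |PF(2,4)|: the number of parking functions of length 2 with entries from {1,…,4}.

Count = (4+1−2)·(4+1)^{2−1} = 3·5 = 15
E.g. (4,3) → sorted (3,4): b_i ≤ 2+i ∀i, a PF.

15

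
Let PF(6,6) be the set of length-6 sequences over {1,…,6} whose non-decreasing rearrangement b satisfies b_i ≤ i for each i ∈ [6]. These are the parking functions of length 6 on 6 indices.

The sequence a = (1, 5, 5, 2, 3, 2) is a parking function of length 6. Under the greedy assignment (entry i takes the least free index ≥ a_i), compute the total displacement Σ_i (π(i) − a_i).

3

Σπ(i) = 1+…+6 = 21; Σa = 1+5+5+2+3+2 = 18; disp = 21−18 = 3.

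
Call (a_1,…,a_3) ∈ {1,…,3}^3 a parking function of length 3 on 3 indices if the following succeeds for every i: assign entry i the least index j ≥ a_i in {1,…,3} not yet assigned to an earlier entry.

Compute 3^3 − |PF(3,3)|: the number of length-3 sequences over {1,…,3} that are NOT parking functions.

|PF(3,3)| = (3−3+1)·(3+1)^(3−1) = 1·16 = 16 (Pollak)
E.g. (3,3,3) → sorted (3,3,3): b_1=3>1, not a PF.
3^3 − 16 = 27 − 16 = 11

11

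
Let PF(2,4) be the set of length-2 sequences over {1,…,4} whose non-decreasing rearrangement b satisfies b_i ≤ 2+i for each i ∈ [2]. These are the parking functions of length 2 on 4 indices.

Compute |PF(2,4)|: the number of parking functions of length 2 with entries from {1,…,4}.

#PF = (4−2+1)·(4+1)^(2−1) = 3·5 = 15 (Pollak)
Example (3,4) → sorted (3,4): b_i ≤ 2+i ∀i, a PF.

15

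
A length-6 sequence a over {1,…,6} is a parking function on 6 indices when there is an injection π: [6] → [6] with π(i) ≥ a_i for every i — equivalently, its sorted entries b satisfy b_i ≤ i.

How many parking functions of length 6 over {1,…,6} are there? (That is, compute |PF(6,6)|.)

Count = (7−6)·7^(6−1) = 1·16807 = 16807 [KW]
E.g. (2,1,6,3,3,1) → sorted (1,1,2,3,3,6): b_i ≤ i ∀i, a PF.

16807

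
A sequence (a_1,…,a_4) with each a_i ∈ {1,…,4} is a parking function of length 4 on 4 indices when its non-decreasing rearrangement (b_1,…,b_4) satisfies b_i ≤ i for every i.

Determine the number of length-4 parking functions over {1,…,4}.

125

Count = (5−4)·5^(4−1) = 1×125 = 125 [KW]
Example (2,3,2,1) → sorted (1,2,2,3): b_i ≤ i ∀i, a PF.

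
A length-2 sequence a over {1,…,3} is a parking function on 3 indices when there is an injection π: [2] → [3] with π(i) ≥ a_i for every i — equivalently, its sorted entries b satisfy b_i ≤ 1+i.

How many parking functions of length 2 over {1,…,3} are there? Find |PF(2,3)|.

|PF(2,3)| = (3−2+1)·(3+1)^(2−1) = 2·4 = 8 (Pollak)
Check (2,3) → sorted (2,3): b_i ≤ 1+i ∀i, a PF.

8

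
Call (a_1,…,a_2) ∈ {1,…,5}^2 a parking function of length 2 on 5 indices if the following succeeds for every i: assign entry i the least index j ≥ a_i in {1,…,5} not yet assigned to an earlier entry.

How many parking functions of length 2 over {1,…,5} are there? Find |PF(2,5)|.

24

Count = 4·6^1 = 4·6 = 24 (Pollak)
Check (3,4) → sorted (3,4): b_i ≤ 3+i ∀i, a PF.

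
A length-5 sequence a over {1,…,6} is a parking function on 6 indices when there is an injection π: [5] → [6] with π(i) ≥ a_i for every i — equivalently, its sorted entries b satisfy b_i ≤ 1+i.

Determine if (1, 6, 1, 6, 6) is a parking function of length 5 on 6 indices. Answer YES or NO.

Rearranged: b = (1, 1, 6, 6, 6).
  b_1=1 ≤ 2
  b_2=1 ≤ 3
  b_3=6 > 4
  fails at i=3 ⇒ NO

NO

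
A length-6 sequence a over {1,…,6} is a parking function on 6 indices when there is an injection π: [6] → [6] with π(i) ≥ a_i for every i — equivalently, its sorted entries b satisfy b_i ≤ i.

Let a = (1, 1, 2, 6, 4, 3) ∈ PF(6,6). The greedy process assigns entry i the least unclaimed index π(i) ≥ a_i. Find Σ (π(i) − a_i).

4

Σπ(i) = 1+…+6 = 21; Σa = 1+1+2+6+4+3 = 17; disp = 21−17 = 4.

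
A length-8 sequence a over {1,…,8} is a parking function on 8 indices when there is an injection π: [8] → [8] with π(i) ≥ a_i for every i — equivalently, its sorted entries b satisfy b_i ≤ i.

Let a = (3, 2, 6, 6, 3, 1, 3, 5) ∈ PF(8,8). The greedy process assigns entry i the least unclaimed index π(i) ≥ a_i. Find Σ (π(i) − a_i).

7

Σπ = 8·9/2 = 36 (π permutes [8]); Σa = 3+2+6+6+3+1+3+5 = 29; disp = 36−29 = 7.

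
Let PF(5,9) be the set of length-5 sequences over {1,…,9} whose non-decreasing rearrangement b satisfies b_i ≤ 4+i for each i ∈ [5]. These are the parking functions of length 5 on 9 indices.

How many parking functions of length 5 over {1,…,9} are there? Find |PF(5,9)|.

|PF(5,9)| = 5·10^4 = 5 · 10000 = 50000 (Konheim–Weiss)
E.g. (8,2,9,6,1) → sorted (1,2,6,8,9): b_i ≤ 4+i ∀i, a PF.

50000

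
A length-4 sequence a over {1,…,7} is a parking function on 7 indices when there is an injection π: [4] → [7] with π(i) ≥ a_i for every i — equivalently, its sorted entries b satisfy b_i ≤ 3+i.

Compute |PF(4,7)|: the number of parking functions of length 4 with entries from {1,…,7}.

2048

#PF = 4·8^3 = 4×512 = 2048 (Konheim–Weiss)
Example (6,6,4,1) → sorted (1,4,6,6): b_i ≤ 3+i ∀i, a PF.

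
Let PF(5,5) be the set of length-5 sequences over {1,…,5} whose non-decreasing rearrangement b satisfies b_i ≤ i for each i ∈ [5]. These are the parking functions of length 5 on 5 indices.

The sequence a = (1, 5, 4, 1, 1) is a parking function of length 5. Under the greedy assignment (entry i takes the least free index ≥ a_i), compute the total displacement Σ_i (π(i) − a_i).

Σπ = 15 ({1..5} each once); Σa = 1+5+4+1+1 = 12; disp = 15−12 = 3.

3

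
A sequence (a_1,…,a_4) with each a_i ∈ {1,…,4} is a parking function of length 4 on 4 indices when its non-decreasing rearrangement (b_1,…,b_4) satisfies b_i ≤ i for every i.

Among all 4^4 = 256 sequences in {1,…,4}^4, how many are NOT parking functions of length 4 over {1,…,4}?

|PF| = (5−4)·5^(4−1) = 1·125 = 125
Check (4,4,4,1) → sorted (1,4,4,4): b_2=4>2, not a PF.
Total 256; non-PF = 256−125 = 131

131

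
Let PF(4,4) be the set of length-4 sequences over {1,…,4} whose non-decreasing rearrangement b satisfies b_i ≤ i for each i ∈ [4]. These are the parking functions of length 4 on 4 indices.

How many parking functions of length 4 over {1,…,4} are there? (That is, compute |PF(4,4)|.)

Count = 1·5^3 = 1·125 = 125 [KW]
E.g. (1,2,1,4) → sorted (1,1,2,4): b_i ≤ i ∀i, a PF.

125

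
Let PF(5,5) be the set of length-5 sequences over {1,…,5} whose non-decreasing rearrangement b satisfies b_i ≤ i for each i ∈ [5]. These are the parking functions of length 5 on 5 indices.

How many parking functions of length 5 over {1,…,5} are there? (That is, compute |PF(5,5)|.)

|PF(5,5)| = (5+1−5)·(5+1)^{5−1} = 1·1296 = 1296
Example (1,3,1,4,1) → sorted (1,1,1,3,4): b_i ≤ i ∀i, a PF.

1296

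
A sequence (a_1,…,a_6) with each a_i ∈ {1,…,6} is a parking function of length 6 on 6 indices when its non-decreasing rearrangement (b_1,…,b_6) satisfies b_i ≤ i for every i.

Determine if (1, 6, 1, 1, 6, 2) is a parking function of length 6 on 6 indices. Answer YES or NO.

NO

Rearranged: b = (1, 1, 1, 2, 6, 6).
  b_1=1 ≤ 1
  b_2=1 ≤ 2
  b_3=1 ≤ 3
  b_4=2 ≤ 4
  b_5=6 > 5
  fails at i=5 ⇒ NO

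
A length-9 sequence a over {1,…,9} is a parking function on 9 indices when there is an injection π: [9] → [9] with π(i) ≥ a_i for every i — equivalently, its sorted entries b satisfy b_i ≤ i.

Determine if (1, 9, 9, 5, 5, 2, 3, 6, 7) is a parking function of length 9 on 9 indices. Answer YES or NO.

Order a: b = (1, 2, 3, 5, 5, 6, 7, 9, 9).
  b_1=1 ≤ 1
  b_2=2 ≤ 2
  b_3=3 ≤ 3
  b_4=5 > 4
  fails at i=4 ⇒ NO

NO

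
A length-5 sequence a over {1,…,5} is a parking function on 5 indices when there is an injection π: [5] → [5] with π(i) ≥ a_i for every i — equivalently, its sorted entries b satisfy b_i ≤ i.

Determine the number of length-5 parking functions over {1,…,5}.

|PF(5,5)| = (5−5+1)·(5+1)^(5−1) = 1 · 1296 = 1296 [KW]
One tuple (1,2,2,3,5) → sorted (1,2,2,3,5): b_i ≤ i ∀i, a PF.

1296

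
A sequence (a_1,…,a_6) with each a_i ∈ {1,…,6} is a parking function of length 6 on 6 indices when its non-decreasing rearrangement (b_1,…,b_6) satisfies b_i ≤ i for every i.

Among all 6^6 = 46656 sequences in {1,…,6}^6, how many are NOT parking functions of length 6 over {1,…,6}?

|PF| = 1·7^5 = 1 · 16807 = 16807
One tuple (6,5,3,3,5,3) → sorted (3,3,3,5,5,6): b_1=3>1, not a PF.
So 46656 − 16807 = 29849 fail.

29849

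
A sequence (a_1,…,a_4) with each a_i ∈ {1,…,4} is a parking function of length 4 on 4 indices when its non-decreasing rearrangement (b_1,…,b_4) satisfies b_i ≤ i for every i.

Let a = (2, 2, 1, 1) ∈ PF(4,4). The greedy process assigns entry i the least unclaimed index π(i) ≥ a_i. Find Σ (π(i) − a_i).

Σπ = 4·5/2 = 10 (π permutes [4]); Σa = 2+2+1+1 = 6; disp = 10−6 = 4.

4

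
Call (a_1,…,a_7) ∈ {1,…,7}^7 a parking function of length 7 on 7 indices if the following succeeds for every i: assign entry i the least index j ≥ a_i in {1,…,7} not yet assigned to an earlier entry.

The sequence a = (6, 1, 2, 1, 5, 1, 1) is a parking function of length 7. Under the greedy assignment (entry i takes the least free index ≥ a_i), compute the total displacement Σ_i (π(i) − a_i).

Σπ = 7·8/2 = 28 (π permutes [7]); Σa = 6+1+2+1+5+1+1 = 17; disp = 28−17 = 11.

11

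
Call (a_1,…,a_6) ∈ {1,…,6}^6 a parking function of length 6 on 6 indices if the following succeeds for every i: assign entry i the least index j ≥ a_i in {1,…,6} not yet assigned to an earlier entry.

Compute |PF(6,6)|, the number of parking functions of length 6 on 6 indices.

16807

|PF(6,6)| = (6+1−6)·(6+1)^{6−1} = 1 · 16807 = 16807 (Pollak)
Example (3,1,2,4,1,3) → sorted (1,1,2,3,3,4): b_i ≤ i ∀i, a PF.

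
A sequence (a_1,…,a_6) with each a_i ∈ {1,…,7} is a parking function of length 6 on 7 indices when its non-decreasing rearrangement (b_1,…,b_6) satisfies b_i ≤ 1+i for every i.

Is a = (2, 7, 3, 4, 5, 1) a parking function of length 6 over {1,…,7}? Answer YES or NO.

YES

Order a: b = (1, 2, 3, 4, 5, 7).
  b_1=1 ≤ 2
  b_2=2 ≤ 3
  b_3=3 ≤ 4
  b_4=4 ≤ 5
  b_5=5 ≤ 6
  b_6=7 ≤ 7
All bounds hold ⇒ YES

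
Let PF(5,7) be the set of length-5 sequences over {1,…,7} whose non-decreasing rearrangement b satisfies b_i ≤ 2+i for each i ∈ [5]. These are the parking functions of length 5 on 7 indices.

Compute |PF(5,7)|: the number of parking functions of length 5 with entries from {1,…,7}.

|PF(5,7)| = (8−5)·8^(5−1) = 3 · 4096 = 12288 (Pollak)
E.g. (6,3,3,4,4) → sorted (3,3,4,4,6): b_i ≤ 2+i ∀i, a PF.

12288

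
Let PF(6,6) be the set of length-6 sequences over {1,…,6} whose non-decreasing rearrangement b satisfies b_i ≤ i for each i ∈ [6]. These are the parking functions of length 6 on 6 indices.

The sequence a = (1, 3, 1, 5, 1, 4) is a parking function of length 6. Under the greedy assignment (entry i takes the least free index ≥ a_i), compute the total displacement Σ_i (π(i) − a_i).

6

Σπ(i) = 1+…+6 = 21; Σa = 1+3+1+5+1+4 = 15; disp = 21−15 = 6.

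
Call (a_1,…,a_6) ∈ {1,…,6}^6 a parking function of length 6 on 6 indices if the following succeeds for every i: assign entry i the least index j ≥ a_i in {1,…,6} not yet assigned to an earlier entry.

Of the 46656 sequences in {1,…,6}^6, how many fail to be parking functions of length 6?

29849

|PF(6,6)| = (7−6)·7^(6−1) = 1·16807 = 16807 [KW]
E.g. (4,4,4,4,5,4) → sorted (4,4,4,4,4,5): b_1=4>1, not a PF.
6^6 − 16807 = 46656 − 16807 = 29849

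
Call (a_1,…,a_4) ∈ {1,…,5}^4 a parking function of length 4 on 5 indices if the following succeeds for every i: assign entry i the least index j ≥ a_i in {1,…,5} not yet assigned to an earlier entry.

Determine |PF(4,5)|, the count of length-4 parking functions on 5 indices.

#PF = (5−4+1)·(5+1)^(4−1) = 2 · 216 = 432 (Pollak)
Example (2,4,3,2) → sorted (2,2,3,4): b_i ≤ 1+i ∀i, a PF.

432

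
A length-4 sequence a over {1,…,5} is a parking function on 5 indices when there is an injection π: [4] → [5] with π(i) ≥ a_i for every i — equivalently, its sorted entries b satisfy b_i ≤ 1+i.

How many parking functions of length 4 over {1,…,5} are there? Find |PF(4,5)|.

Count = 2·6^3 = 2 · 216 = 432 (Konheim–Weiss)
One tuple (1,1,2,5) → sorted (1,1,2,5): b_i ≤ 1+i ∀i, a PF.

432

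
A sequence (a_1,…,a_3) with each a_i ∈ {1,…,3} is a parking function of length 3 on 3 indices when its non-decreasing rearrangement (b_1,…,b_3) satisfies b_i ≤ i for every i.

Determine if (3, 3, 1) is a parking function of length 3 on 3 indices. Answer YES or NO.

Rearranged: b = (1, 3, 3).
  b_1=1 ≤ 1
  b_2=3 > 2
  fails at i=2 ⇒ NO

NO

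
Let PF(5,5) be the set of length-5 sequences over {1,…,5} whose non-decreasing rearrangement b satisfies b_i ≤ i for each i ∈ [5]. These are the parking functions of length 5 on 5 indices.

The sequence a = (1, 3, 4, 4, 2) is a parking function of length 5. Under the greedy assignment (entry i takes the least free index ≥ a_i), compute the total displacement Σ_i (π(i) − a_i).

Σπ = 15 ({1..5} each once); Σa = 1+3+4+4+2 = 14; disp = 15−14 = 1.

1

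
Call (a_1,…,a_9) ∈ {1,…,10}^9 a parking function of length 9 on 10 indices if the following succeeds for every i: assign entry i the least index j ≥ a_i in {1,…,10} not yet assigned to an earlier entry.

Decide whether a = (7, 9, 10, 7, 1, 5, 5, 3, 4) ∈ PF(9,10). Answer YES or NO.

Sorted: b = (1, 3, 4, 5, 5, 7, 7, 9, 10).
  b_1=1 ≤ 2
  b_2=3 ≤ 3
  b_3=4 ≤ 4
  b_4=5 ≤ 5
  b_5=5 ≤ 6
  b_6=7 ≤ 7
  b_7=7 ≤ 8
  b_8=9 ≤ 9
  b_9=10 ≤ 10
All bounds hold ⇒ YES

YES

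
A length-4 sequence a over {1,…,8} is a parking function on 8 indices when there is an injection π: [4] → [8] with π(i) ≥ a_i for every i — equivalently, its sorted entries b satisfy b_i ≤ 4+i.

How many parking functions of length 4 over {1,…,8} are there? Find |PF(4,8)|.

#PF = 5·9^3 = 5 · 729 = 3645 (Pollak)
One tuple (2,7,7,3) → sorted (2,3,7,7): b_i ≤ 4+i ∀i, a PF.

3645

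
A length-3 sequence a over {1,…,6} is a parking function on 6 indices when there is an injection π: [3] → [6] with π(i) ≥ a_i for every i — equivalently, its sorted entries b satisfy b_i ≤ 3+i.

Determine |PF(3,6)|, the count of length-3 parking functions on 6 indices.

196

|PF(3,6)| = (6−3+1)·(6+1)^(3−1) = 4×49 = 196 (Konheim–Weiss)
One tuple (5,1,6) → sorted (1,5,6): b_i ≤ 3+i ∀i, a PF.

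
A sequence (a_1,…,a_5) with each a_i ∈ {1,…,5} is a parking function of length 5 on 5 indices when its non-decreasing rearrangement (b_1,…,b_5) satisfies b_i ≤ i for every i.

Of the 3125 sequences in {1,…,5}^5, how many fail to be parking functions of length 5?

1829

#PF = 1·6^4 = 1×1296 = 1296 [KW]
One tuple (3,4,2,3,5) → sorted (2,3,3,4,5): b_1=2>1, not a PF.
5^5 − 1296 = 3125 − 1296 = 1829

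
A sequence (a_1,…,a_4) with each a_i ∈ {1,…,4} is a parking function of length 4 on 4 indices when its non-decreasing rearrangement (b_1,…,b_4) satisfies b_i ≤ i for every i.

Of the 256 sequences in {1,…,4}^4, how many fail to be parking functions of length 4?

131

Count = 1·5^3 = 1×125 = 125 (Pollak)
One tuple (4,3,4,2) → sorted (2,3,4,4): b_1=2>1, not a PF.
So 256 − 125 = 131 fail.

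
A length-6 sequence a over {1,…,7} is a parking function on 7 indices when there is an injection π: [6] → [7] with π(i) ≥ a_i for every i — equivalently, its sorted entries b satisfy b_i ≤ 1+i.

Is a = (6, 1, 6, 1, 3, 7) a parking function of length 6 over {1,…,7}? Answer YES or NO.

NO

Rearranged: b = (1, 1, 3, 6, 6, 7).
  b_1=1 ≤ 2
  b_2=1 ≤ 3
  b_3=3 ≤ 4
  b_4=6 > 5
  fails at i=4 ⇒ NO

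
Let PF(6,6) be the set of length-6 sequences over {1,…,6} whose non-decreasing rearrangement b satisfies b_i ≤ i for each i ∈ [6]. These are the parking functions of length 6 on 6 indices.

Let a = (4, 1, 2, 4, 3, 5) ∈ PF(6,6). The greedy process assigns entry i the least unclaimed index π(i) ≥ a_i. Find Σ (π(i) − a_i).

Σπ(i) = 1+…+6 = 21; Σa = 4+1+2+4+3+5 = 19; disp = 21−19 = 2.

2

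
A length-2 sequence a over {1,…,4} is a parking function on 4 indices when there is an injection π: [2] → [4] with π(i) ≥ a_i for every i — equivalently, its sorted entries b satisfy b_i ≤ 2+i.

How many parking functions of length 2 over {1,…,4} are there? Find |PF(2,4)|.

15

|PF(2,4)| = (5−2)·5^(2−1) = 3×5 = 15 (Pollak)
E.g. (4,3) → sorted (3,4): b_i ≤ 2+i ∀i, a PF.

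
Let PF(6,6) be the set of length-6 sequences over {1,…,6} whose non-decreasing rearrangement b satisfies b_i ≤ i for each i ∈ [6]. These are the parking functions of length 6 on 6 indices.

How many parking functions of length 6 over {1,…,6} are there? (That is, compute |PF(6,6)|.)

|PF| = (6+1−6)·(6+1)^{6−1} = 1 · 16807 = 16807 (Pollak)
One tuple (1,5,3,6,1,4) → sorted (1,1,3,4,5,6): b_i ≤ i ∀i, a PF.

16807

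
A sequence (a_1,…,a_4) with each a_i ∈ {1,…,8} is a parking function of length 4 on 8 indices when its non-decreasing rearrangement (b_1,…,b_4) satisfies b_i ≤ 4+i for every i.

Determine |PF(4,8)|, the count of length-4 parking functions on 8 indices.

3645

Count = (8−4+1)·(8+1)^(4−1) = 5 · 729 = 3645
E.g. (3,1,4,8) → sorted (1,3,4,8): b_i ≤ 4+i ∀i, a PF.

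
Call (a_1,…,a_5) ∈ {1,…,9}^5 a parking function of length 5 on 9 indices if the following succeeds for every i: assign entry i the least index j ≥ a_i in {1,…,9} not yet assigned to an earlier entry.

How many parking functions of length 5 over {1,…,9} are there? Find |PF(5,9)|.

#PF = (10−5)·10^(5−1) = 5 · 10000 = 50000 [KW]
E.g. (2,8,6,8,5) → sorted (2,5,6,8,8): b_i ≤ 4+i ∀i, a PF.

50000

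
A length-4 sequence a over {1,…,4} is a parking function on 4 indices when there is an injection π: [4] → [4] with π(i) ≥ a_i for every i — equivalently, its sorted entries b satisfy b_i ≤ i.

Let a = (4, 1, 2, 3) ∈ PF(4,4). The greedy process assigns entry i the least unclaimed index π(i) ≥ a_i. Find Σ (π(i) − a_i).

Σπ = 4·5/2 = 10 (π permutes [4]); Σa = 4+1+2+3 = 10; disp = 10−10 = 0.

0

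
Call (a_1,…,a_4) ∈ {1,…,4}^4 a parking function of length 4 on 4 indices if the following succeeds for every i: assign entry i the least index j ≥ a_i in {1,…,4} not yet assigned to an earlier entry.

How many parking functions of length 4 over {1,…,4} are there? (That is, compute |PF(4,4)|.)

125

|PF| = (5−4)·5^(4−1) = 1 · 125 = 125 [KW]
E.g. (2,3,1,1) → sorted (1,1,2,3): b_i ≤ i ∀i, a PF.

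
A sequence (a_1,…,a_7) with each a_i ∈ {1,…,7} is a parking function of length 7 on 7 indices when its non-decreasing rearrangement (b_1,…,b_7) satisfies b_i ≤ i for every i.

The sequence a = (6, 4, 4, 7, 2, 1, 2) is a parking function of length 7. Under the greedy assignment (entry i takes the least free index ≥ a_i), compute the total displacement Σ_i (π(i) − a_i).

Σπ = 7·8/2 = 28 (π permutes [7]); Σa = 6+4+4+7+2+1+2 = 26; disp = 28−26 = 2.

2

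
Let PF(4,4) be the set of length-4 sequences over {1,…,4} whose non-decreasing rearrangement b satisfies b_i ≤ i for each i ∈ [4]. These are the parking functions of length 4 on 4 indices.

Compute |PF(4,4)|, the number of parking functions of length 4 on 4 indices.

|PF(4,4)| = (4−4+1)·(4+1)^(4−1) = 1 · 125 = 125
Check (3,2,2,1) → sorted (1,2,2,3): b_i ≤ i ∀i, a PF.

125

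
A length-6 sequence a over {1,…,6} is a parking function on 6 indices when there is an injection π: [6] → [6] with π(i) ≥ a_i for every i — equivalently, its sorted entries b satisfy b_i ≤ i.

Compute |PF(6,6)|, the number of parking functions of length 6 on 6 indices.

16807

|PF(6,6)| = (7−6)·7^(6−1) = 1×16807 = 16807
Check (1,2,4,6,2,5) → sorted (1,2,2,4,5,6): b_i ≤ i ∀i, a PF.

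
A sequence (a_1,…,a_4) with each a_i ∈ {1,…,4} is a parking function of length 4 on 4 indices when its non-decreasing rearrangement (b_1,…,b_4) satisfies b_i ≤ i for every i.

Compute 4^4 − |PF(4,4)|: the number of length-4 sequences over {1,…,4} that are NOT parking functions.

|PF(4,4)| = (5−4)·5^(4−1) = 1·125 = 125 (Pollak)
Example (2,4,2,4) → sorted (2,2,4,4): b_1=2>1, not a PF.
4^4 − 125 = 256 − 125 = 131

131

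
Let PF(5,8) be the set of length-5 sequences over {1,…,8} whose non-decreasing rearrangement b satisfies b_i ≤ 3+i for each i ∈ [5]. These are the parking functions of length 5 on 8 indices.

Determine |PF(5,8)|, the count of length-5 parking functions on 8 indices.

26244

Count = (8−5+1)·(8+1)^(5−1) = 4×6561 = 26244 (Konheim–Weiss)
Check (4,4,7,5,8) → sorted (4,4,5,7,8): b_i ≤ 3+i ∀i, a PF.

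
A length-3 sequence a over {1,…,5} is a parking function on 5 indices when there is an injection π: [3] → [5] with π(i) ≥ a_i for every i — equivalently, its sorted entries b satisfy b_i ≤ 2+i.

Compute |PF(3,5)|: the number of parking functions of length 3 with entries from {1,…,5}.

108

Count = (5+1−3)·(5+1)^{3−1} = 3×36 = 108 [KW]
One tuple (2,5,1) → sorted (1,2,5): b_i ≤ 2+i ∀i, a PF.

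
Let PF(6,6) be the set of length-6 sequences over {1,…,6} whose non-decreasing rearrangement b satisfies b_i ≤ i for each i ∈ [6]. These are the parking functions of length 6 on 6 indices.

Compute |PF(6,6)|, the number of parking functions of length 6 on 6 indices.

#PF = (7−6)·7^(6−1) = 1×16807 = 16807 (Pollak)
One tuple (1,2,2,4,3,1) → sorted (1,1,2,2,3,4): b_i ≤ i ∀i, a PF.

16807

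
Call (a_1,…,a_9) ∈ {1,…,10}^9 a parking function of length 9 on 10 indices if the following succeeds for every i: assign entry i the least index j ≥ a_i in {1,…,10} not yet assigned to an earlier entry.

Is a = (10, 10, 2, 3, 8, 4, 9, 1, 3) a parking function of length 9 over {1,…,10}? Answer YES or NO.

NO

Sorted: b = (1, 2, 3, 3, 4, 8, 9, 10, 10).
  b_1=1 ≤ 2
  b_2=2 ≤ 3
  b_3=3 ≤ 4
  b_4=3 ≤ 5
  b_5=4 ≤ 6
  b_6=8 > 7
  fails at i=6 ⇒ NO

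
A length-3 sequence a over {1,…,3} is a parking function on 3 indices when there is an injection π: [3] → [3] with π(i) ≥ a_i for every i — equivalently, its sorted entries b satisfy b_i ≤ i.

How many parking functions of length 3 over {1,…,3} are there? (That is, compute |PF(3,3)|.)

16

|PF| = (4−3)·4^(3−1) = 1·16 = 16 (Konheim–Weiss)
Example (3,1,2) → sorted (1,2,3): b_i ≤ i ∀i, a PF.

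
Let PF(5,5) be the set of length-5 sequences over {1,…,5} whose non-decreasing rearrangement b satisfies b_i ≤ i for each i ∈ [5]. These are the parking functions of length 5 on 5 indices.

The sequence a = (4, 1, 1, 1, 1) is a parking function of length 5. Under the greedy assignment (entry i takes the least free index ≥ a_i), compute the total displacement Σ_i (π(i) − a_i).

Σπ = 5·6/2 = 15 (π permutes [5]); Σa = 4+1+1+1+1 = 8; disp = 15−8 = 7.

7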